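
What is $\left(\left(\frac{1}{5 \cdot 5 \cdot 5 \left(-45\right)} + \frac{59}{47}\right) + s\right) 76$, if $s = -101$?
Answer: $- \frac{2004123572}{264375} \approx -7580.6$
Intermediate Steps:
$\left(\left(\frac{1}{5 \cdot 5 \cdot 5 \left(-45\right)} + \frac{59}{47}\right) + s\right) 76 = \left(\left(\frac{1}{5 \cdot 5 \cdot 5 \left(-45\right)} + \frac{59}{47}\right) - 101\right) 76 = \left(\left(\frac{1}{25 \cdot 5} \left(- \frac{1}{45}\right) + 59 \cdot \frac{1}{47}\right) - 101\right) 76 = \left(\left(\frac{1}{125} \left(- \frac{1}{45}\right) + \frac{59}{47}\right) - 101\right) 76 = \left(\left(- \frac{1}{5625} + \frac{59}{47}\right) - 101\right) 76 = \left(\frac{331828}{264375} - 101\right) 76 = \left(- \frac{26370047}{264375}\right) 76 = - \frac{2004123572}{264375}$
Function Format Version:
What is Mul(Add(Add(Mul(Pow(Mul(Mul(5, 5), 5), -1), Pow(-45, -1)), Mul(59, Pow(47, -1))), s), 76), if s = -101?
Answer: Rational(-2004123572, 264375) ≈ -7580.6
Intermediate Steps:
Mul(Add(Add(Mul(Pow(Mul(Mul(5, 5), 5), -1), Pow(-45, -1)), Mul(59, Pow(47, -1))), s), 76) = Mul(Add(Add(Mul(Pow(Mul(Mul(5, 5), 5), -1), Pow(-45, -1)), Mul(59, Pow(47, -1))), -101), 76) = Mul(Add(Add(Mul(Pow(Mul(25, 5), -1), Rational(-1, 45)), Mul(59, Rational(1, 47))), -101), 76) = Mul(Add(Add(Mul(Pow(125, -1), Rational(-1, 45)), Rational(59, 47)), -101), 76) = Mul(Add(Add(Mul(Rational(1, 125), Rational(-1, 45)), Rational(59, 47)), -101), 76) = Mul(Add(Add(Rational(-1, 5625), Rational(59, 47)), -101), 76) = Mul(Add(Rational(331828, 264375), -101), 76) = Mul(Rational(-26370047, 264375), 76) = Rational(-2004123572, 264375)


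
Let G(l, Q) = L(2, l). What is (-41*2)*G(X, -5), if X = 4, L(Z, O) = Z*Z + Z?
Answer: -492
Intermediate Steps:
L(Z, O) = Z + Z² (L(Z, O) = Z² + Z = Z + Z²)
G(l, Q) = 6 (G(l, Q) = 2*(1 + 2) = 2*3 = 6)
(-41*2)*G(X, -5) = -41*2*6 = -82*6 = -492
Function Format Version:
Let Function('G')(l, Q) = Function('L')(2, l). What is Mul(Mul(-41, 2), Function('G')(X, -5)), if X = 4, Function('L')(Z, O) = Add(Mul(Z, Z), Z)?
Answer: -492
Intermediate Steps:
Function('L')(Z, O) = Add(Z, Pow(Z, 2)) (Function('L')(Z, O) = Add(Pow(Z, 2), Z) = Add(Z, Pow(Z, 2)))
Function('G')(l, Q) = 6 (Function('G')(l, Q) = Mul(2, Add(1, 2)) = Mul(2, 3) = 6)
Mul(Mul(-41, 2), Function('G')(X, -5)) = Mul(Mul(-41, 2), 6) = Mul(-82, 6) = -492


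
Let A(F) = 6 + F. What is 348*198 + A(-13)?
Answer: 68897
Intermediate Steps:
348*198 + A(-13) = 348*198 + (6 - 13) = 68904 - 7 = 68897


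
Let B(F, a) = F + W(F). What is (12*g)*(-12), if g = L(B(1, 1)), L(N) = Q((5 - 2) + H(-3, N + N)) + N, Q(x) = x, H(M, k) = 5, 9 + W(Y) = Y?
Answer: -144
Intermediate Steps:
W(Y) = -9 + Y
B(F, a) = -9 + 2*F (B(F, a) = F + (-9 + F) = -9 + 2*F)
L(N) = 8 + N (L(N) = ((5 - 2) + 5) + N = (3 + 5) + N = 8 + N)
g = 1 (g = 8 + (-9 + 2*1) = 8 + (-9 + 2) = 8 - 7 = 1)
(12*g)*(-12) = (12*1)*(-12) = 12*(-12) = -144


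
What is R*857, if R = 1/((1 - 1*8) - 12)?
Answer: -857/19 ≈ -45.105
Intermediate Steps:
R = -1/19 (R = 1/((1 - 8) - 12) = 1/(-7 - 12) = 1/(-19) = -1/19 ≈ -0.052632)
R*857 = -1/19*857 = -857/19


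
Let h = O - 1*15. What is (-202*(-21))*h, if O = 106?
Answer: 386022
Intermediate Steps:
h = 91 (h = 106 - 1*15 = 106 - 15 = 91)
(-202*(-21))*h = -202*(-21)*91 = 4242*91 = 386022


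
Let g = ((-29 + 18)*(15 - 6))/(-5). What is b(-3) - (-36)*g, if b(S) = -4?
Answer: 3544/5 ≈ 708.80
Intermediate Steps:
g = 99/5 (g = -11*9*(-⅕) = -99*(-⅕) = 99/5 ≈ 19.800)
b(-3) - (-36)*g = -4 - (-36)*99/5 = -4 - 12*(-297/5) = -4 + 3564/5 = 3544/5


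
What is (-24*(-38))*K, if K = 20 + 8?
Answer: 25536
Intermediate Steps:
K = 28
(-24*(-38))*K = -24*(-38)*28 = 912*28 = 25536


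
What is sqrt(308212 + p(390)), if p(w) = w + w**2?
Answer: sqrt(460702) ≈ 678.75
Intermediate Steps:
sqrt(308212 + p(390)) = sqrt(308212 + 390*(1 + 390)) = sqrt(308212 + 390*391) = sqrt(308212 + 152490) = sqrt(460702)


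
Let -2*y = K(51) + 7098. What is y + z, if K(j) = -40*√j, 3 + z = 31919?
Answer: 28367 + 20*√51 ≈ 28510.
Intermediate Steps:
z = 31916 (z = -3 + 31919 = 31916)
y = -3549 + 20*√51 (y = -(-40*√51 + 7098)/2 = -(7098 - 40*√51)/2 = -3549 + 20*√51 ≈ -3406.2)
y + z = (-3549 + 20*√51) + 31916 = 28367 + 20*√51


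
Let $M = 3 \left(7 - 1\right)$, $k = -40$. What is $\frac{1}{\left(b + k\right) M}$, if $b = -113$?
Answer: $- \frac{1}{2754} \approx -0.00036311$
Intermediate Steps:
$M = 18$ ($M = 3 \cdot 6 = 18$)
$\frac{1}{\left(b + k\right) M} = \frac{1}{\left(-113 - 40\right) 18} = \frac{1}{\left(-153\right) 18} = \frac{1}{-2754} = - \frac{1}{2754}$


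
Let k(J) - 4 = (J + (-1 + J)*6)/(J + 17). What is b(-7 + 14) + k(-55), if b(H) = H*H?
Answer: 2405/38 ≈ 63.289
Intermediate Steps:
b(H) = H²
k(J) = 4 + (-6 + 7*J)/(17 + J) (k(J) = 4 + (J + (-1 + J)*6)/(J + 17) = 4 + (J + (-6 + 6*J))/(17 + J) = 4 + (-6 + 7*J)/(17 + J))
b(-7 + 14) + k(-55) = (-7 + 14)² + (62 + 11*(-55))/(17 - 55) = 7² + (62 - 605)/(-38) = 49 - 1/38*(-543) = 49 + 543/38 = 2405/38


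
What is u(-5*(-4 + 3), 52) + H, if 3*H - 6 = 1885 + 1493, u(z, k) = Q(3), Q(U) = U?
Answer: 1131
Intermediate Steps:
u(z, k) = 3
H = 1128 (H = 2 + (1885 + 1493)/3 = 2 + (1/3)*3378 = 2 + 1126 = 1128)
u(-5*(-4 + 3), 52) + H = 3 + 1128 = 1131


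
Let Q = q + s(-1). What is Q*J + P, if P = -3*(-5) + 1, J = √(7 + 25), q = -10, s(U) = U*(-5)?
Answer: 16 - 20*√2 ≈ -12.284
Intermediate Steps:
s(U) = -5*U
J = 4*√2 (J = √32 = 4*√2 ≈ 5.6569)
P = 16 (P = 15 + 1 = 16)
Q = -5 (Q = -10 - 5*(-1) = -10 + 5 = -5)
Q*J + P = -20*√2 + 16 = 16 - 20*√2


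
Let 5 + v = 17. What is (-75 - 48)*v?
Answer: -1476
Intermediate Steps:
v = 12 (v = -5 + 17 = 12)
(-75 - 48)*v = (-75 - 48)*12 = -123*12 = -1476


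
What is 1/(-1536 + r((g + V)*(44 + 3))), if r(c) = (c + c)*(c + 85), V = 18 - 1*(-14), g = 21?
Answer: 1/12832096 ≈ 7.7930e-8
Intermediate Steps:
V = 32 (V = 18 + 14 = 32)
r(c) = 2*c*(85 + c) (r(c) = (2*c)*(85 + c) = 2*c*(85 + c))
1/(-1536 + r((g + V)*(44 + 3))) = 1/(-1536 + 2*((21 + 32)*(44 + 3))*(85 + (21 + 32)*(44 + 3))) = 1/(-1536 + 2*(53*47)*(85 + 53*47)) = 1/(-1536 + 2*2491*(85 + 2491)) = 1/(-1536 + 2*2491*2576) = 1/(-1536 + 12833632) = 1/12832096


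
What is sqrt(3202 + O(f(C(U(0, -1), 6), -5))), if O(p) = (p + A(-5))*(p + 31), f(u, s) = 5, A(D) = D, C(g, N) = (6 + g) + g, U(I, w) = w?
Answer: sqrt(3202) ≈ 56.586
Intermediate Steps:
C(g, N) = 6 + 2*g
O(p) = (-5 + p)*(31 + p) (O(p) = (p - 5)*(p + 31) = (-5 + p)*(31 + p))
sqrt(3202 + O(f(C(U(0, -1), 6), -5))) = sqrt(3202 + (-155 + 5**2 + 26*5)) = sqrt(3202 + (-155 + 25 + 130)) = sqrt(3202 + 0) = sqrt(3202)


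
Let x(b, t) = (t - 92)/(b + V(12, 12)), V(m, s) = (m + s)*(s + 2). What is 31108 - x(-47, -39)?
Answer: 8990343/289 ≈ 31108.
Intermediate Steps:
V(m, s) = (2 + s)*(m + s) (V(m, s) = (m + s)*(2 + s) = (2 + s)*(m + s))
x(b, t) = (-92 + t)/(336 + b) (x(b, t) = (t - 92)/(b + (12**2 + 2*12 + 2*12 + 12*12)) = (-92 + t)/(b + (144 + 24 + 24 + 144)) = (-92 + t)/(b + 336) = (-92 + t)/(336 + b))
31108 - x(-47, -39) = 31108 - (-92 - 39)/(336 - 47) = 31108 - (-131)/289 = 31108 - 1*(-131/289) = 31108 + 131/289 = 8990343/289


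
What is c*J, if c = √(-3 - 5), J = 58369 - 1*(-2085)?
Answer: 120908*I*√2 ≈ 1.7099e+5*I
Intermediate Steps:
J = 60454 (J = 58369 + 2085 = 60454)
c = 2*I*√2 (c = √(-8) = 2*I*√2 ≈ 2.8284*I)
c*J = (2*I*√2)*60454 = 120908*I*√2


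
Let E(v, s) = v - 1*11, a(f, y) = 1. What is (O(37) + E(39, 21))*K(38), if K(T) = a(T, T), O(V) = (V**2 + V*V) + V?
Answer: 2803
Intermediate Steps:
O(V) = V + 2*V**2 (O(V) = (V**2 + V**2) + V = 2*V**2 + V = V + 2*V**2)
K(T) = 1
E(v, s) = -11 + v (E(v, s) = v - 11 = -11 + v)
(O(37) + E(39, 21))*K(38) = (37*(1 + 2*37) + (-11 + 39))*1 = (37*(1 + 74) + 28)*1 = (37*75 + 28)*1 = (2775 + 28)*1 = 2803*1 = 2803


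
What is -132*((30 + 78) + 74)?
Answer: -24024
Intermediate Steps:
-132*((30 + 78) + 74) = -132*(108 + 74) = -132*182 = -24024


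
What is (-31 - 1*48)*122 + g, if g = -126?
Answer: -9764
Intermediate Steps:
(-31 - 1*48)*122 + g = (-31 - 1*48)*122 - 126 = (-31 - 48)*122 - 126 = -79*122 - 126 = -9638 - 126 = -9764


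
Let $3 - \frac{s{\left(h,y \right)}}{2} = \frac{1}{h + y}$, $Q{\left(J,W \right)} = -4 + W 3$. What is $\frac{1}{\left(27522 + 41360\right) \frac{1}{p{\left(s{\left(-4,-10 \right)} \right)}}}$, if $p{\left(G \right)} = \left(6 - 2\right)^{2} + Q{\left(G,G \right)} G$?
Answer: $\frac{5127}{3375218} \approx 0.001519$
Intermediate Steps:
$Q{\left(J,W \right)} = -4 + 3 W$
$s{\left(h,y \right)} = 6 - \frac{2}{h + y}$
$p{\left(G \right)} = 16 + G \left(-4 + 3 G\right)$ ($p{\left(G \right)} = \left(6 - 2\right)^{2} + \left(-4 + 3 G\right) G = 4^{2} + G \left(-4 + 3 G\right) = 16 + G \left(-4 + 3 G\right)$)
$\frac{1}{\left(27522 + 41360\right) \frac{1}{p{\left(s{\left(-4,-10 \right)} \right)}}} = \frac{1}{\left(27522 + 41360\right) \frac{1}{16 + \frac{2 \left(-1 + 3 \left(-4\right) + 3 \left(-10\right)\right)}{-4 - 10} \left(-4 + 3 \frac{2 \left(-1 + 3 \left(-4\right) + 3 \left(-10\right)\right)}{-4 - 10}\right)}} = \frac{1}{68882 \frac{1}{16 + \frac{2 \left(-1 - 12 - 30\right)}{-14} \left(-4 + 3 \frac{2 \left(-1 - 12 - 30\right)}{-14}\right)}} = \frac{1}{68882 \frac{1}{16 + 2 \left(- \frac{1}{14}\right) \left(-43\right) \left(-4 + 3 \cdot 2 \left(- \frac{1}{14}\right) \left(-43\right)\right)}} = \frac{1}{68882 \frac{1}{16 + \frac{43 \left(-4 + 3 \cdot \frac{43}{7}\right)}{7}}} = \frac{1}{68882 \frac{1}{16 + \frac{43 \left(-4 + \frac{129}{7}\right)}{7}}} = \frac{1}{68882 \frac{1}{16 + \frac{43}{7} \cdot \frac{101}{7}}} = \frac{1}{68882 \frac{1}{16 + \frac{4343}{49}}} = \frac{1}{68882 \frac{1}{\frac{5127}{49}}} = \frac{1}{68882 \cdot \frac{49}{5127}} = \frac{1}{\frac{3375218}{5127}} = \frac{5127}{3375218}$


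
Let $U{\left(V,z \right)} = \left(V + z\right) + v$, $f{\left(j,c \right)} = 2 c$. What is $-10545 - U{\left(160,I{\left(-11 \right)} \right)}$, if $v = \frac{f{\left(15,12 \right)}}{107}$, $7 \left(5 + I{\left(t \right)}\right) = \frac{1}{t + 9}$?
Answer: $- \frac{16028829}{1498} \approx -10700.0$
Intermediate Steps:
$I{\left(t \right)} = -5 + \frac{1}{7 \left(9 + t\right)}$ ($I{\left(t \right)} = -5 + \frac{1}{7 \left(t + 9\right)} = -5 + \frac{1}{7 \left(9 + t\right)}$)
$v = \frac{24}{107}$ ($v = \frac{2 \cdot 12}{107} = 24 \cdot \frac{1}{107} = \frac{24}{107} \approx 0.2243$)
$U{\left(V,z \right)} = \frac{24}{107} + V + z$ ($U{\left(V,z \right)} = \left(V + z\right) + \frac{24}{107} = \frac{24}{107} + V + z$)
$-10545 - U{\left(160,I{\left(-11 \right)} \right)} = -10545 - \left(\frac{24}{107} + 160 + \frac{-314 - -385}{7 \left(9 - 11\right)}\right) = -10545 - \left(\frac{24}{107} + 160 + \frac{-314 + 385}{7 \left(-2\right)}\right) = -10545 - \left(\frac{24}{107} + 160 + \frac{1}{7} \left(- \frac{1}{2}\right) 71\right) = -10545 - \left(\frac{24}{107} + 160 - \frac{71}{14}\right) = -10545 - \frac{232419}{1498} = - \frac{16028829}{1498}$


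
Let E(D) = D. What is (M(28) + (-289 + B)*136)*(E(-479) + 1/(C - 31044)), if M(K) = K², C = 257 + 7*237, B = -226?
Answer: 10980470331/331 ≈ 3.3174e+7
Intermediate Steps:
C = 1916 (C = 257 + 1659 = 1916)
(M(28) + (-289 + B)*136)*(E(-479) + 1/(C - 31044)) = (28² + (-289 - 226)*136)*(-479 + 1/(1916 - 31044)) = (784 - 515*136)*(-479 + 1/(-29128)) = (784 - 70040)*(-479 - 1/29128) = -69256*(-13952313/29128) = 10980470331/331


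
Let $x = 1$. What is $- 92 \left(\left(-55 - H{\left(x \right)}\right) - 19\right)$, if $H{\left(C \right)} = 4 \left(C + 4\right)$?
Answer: $8648$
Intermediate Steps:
$H{\left(C \right)} = 16 + 4 C$ ($H{\left(C \right)} = 4 \left(4 + C\right) = 16 + 4 C$)
$- 92 \left(\left(-55 - H{\left(x \right)}\right) - 19\right) = - 92 \left(\left(-55 - \left(16 + 4 \cdot 1\right)\right) - 19\right) = - 92 \left(\left(-55 - \left(16 + 4\right)\right) - 19\right) = - 92 \left(\left(-55 - 20\right) - 19\right) = - 92 \left(-75 - 19\right) = \left(-92\right) \left(-94\right) = 8648$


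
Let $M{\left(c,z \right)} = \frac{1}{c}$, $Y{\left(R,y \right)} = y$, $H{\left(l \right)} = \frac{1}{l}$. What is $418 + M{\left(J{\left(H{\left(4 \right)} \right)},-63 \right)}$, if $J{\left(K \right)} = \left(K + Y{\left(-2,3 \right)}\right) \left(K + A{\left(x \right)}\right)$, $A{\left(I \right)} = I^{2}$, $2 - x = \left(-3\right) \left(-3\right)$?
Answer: $\frac{1070514}{2561} \approx 418.01$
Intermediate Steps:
$x = -7$ ($x = 2 - \left(-3\right) \left(-3\right) = 2 - 9 = -7$)
$J{\left(K \right)} = \left(3 + K\right) \left(49 + K\right)$ ($J{\left(K \right)} = \left(K + 3\right) \left(K + \left(-7\right)^{2}\right) = \left(3 + K\right) \left(K + 49\right) = \left(3 + K\right) \left(49 + K\right)$)
$418 + M{\left(J{\left(H{\left(4 \right)} \right)},-63 \right)} = 418 + \frac{1}{147 + \left(\frac{1}{4}\right)^{2} + \frac{52}{4}} = 418 + \frac{1}{147 + \left(\frac{1}{4}\right)^{2} + 52 \cdot \frac{1}{4}} = 418 + \frac{1}{147 + \frac{1}{16} + 13} = 418 + \frac{1}{\frac{2561}{16}} = 418 + \frac{16}{2561} = \frac{1070514}{2561}$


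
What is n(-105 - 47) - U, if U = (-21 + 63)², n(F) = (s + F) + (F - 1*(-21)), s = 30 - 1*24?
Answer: -2041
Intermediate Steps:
s = 6 (s = 30 - 24 = 6)
n(F) = 27 + 2*F (n(F) = (6 + F) + (F - 1*(-21)) = (6 + F) + (F + 21) = (6 + F) + (21 + F) = 27 + 2*F)
U = 1764 (U = 42² = 1764)
n(-105 - 47) - U = (27 + 2*(-105 - 47)) - 1*1764 = (27 + 2*(-152)) - 1764 = (27 - 304) - 1764 = -277 - 1764 = -2041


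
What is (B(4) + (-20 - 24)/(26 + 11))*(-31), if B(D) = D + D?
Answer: -7812/37 ≈ -211.14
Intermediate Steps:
B(D) = 2*D
(B(4) + (-20 - 24)/(26 + 11))*(-31) = (2*4 + (-20 - 24)/(26 + 11))*(-31) = (8 - 44/37)*(-31) = (252/37)*(-31) = -7812/37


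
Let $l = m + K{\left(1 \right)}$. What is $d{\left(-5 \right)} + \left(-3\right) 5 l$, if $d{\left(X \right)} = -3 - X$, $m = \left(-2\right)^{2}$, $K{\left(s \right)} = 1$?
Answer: $-73$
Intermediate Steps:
$m = 4$
$l = 5$ ($l = 4 + 1 = 5$)
$d{\left(-5 \right)} + \left(-3\right) 5 l = \left(-3 - -5\right) + \left(-3\right) 5 \cdot 5 = \left(-3 + 5\right) - 75 = 2 - 75 = -73$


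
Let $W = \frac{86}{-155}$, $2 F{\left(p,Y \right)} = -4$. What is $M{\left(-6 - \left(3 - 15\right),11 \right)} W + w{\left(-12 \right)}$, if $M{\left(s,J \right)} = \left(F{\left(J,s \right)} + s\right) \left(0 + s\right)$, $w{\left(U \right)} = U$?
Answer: $- \frac{3924}{155} \approx -25.316$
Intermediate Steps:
$F{\left(p,Y \right)} = -2$ ($F{\left(p,Y \right)} = \frac{1}{2} \left(-4\right) = -2$)
$W = - \frac{86}{155}$ ($W = 86 \left(- \frac{1}{155}\right) = - \frac{86}{155} \approx -0.55484$)
$M{\left(s,J \right)} = s \left(-2 + s\right)$ ($M{\left(s,J \right)} = \left(-2 + s\right) \left(0 + s\right) = \left(-2 + s\right) s = s \left(-2 + s\right)$)
$M{\left(-6 - \left(3 - 15\right),11 \right)} W + w{\left(-12 \right)} = \left(-6 - \left(3 - 15\right)\right) \left(-2 - \left(9 - 15\right)\right) \left(- \frac{86}{155}\right) - 12 = \left(-6 - \left(3 - 15\right)\right) \left(-2 - -6\right) \left(- \frac{86}{155}\right) - 12 = \left(-6 - -12\right) \left(-2 - -6\right) \left(- \frac{86}{155}\right) - 12 = \left(-6 + 12\right) \left(-2 + \left(-6 + 12\right)\right) \left(- \frac{86}{155}\right) - 12 = 6 \left(-2 + 6\right) \left(- \frac{86}{155}\right) - 12 = 6 \cdot 4 \left(- \frac{86}{155}\right) - 12 = 24 \left(- \frac{86}{155}\right) - 12 = - \frac{2064}{155} - 12 = - \frac{3924}{155}$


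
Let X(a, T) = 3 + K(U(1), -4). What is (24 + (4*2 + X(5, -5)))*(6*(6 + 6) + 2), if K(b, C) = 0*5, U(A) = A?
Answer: 2590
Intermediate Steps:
K(b, C) = 0
X(a, T) = 3 (X(a, T) = 3 + 0 = 3)
(24 + (4*2 + X(5, -5)))*(6*(6 + 6) + 2) = (24 + (4*2 + 3))*(6*(6 + 6) + 2) = (24 + (8 + 3))*(6*12 + 2) = (24 + 11)*(72 + 2) = 35*74 = 2590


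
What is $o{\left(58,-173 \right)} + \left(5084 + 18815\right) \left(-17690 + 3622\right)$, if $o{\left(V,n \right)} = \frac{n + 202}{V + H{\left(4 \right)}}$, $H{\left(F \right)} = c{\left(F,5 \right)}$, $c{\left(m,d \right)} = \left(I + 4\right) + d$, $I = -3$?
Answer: $- \frac{21517512419}{64} \approx -3.3621 \cdot 10^{8}$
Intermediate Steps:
$c{\left(m,d \right)} = 1 + d$ ($c{\left(m,d \right)} = \left(-3 + 4\right) + d = 1 + d$)
$H{\left(F \right)} = 6$ ($H{\left(F \right)} = 1 + 5 = 6$)
$o{\left(V,n \right)} = \frac{202 + n}{6 + V}$ ($o{\left(V,n \right)} = \frac{n + 202}{V + 6} = \frac{202 + n}{6 + V}$)
$o{\left(58,-173 \right)} + \left(5084 + 18815\right) \left(-17690 + 3622\right) = \frac{202 - 173}{6 + 58} + \left(5084 + 18815\right) \left(-17690 + 3622\right) = \frac{1}{64} \cdot 29 + 23899 \left(-14068\right) = \frac{1}{64} \cdot 29 - 336211132 = \frac{29}{64} - 336211132 = - \frac{21517512419}{64}$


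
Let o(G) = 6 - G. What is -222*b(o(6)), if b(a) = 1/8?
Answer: -111/4 ≈ -27.750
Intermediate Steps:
b(a) = ⅛
-222*b(o(6)) = -222*⅛ = -111/4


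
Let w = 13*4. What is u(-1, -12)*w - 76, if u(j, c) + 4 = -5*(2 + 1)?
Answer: -1064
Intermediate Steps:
w = 52
u(j, c) = -19 (u(j, c) = -4 - 5*(2 + 1) = -4 - 5*3 = -4 - 15 = -19)
u(-1, -12)*w - 76 = -19*52 - 76 = -988 - 76 = -1064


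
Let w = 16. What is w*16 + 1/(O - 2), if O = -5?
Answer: 1791/7 ≈ 255.86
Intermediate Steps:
w*16 + 1/(O - 2) = 16*16 + 1/(-5 - 2) = 256 + 1/(-7) = 256 - ⅐ = 1791/7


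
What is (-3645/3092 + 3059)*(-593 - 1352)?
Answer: -18389552935/3092 ≈ -5.9475e+6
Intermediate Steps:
(-3645/3092 + 3059)*(-593 - 1352) = (-3645*1/3092 + 3059)*(-1945) = (-3645/3092 + 3059)*(-1945) = (9454783/3092)*(-1945) = -18389552935/3092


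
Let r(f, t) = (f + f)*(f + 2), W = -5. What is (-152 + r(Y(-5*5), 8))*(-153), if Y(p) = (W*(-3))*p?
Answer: -42778494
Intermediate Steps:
Y(p) = 15*p (Y(p) = (-5*(-3))*p = 15*p)
r(f, t) = 2*f*(2 + f) (r(f, t) = (2*f)*(2 + f) = 2*f*(2 + f))
(-152 + r(Y(-5*5), 8))*(-153) = (-152 + 2*(15*(-5*5))*(2 + 15*(-5*5)))*(-153) = (-152 + 2*(15*(-25))*(2 + 15*(-25)))*(-153) = (-152 + 2*(-375)*(2 - 375))*(-153) = (-152 + 2*(-375)*(-373))*(-153) = (-152 + 279750)*(-153) = 279598*(-153) = -42778494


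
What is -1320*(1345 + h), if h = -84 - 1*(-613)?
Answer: -2473680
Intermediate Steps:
h = 529 (h = -84 + 613 = 529)
-1320*(1345 + h) = -1320*(1345 + 529) = -1320*1874 = -2473680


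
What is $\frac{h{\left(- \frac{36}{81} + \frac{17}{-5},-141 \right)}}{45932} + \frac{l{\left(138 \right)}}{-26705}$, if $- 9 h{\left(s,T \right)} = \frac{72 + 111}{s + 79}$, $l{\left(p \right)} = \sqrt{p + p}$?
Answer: $- \frac{915}{155342024} - \frac{2 \sqrt{69}}{26705} \approx -0.00062799$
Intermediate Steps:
$l{\left(p \right)} = \sqrt{2} \sqrt{p}$ ($l{\left(p \right)} = \sqrt{2 p} = \sqrt{2} \sqrt{p}$)
$h{\left(s,T \right)} = - \frac{61}{3 \left(79 + s\right)}$ ($h{\left(s,T \right)} = - \frac{\left(72 + 111\right) \frac{1}{s + 79}}{9} = - \frac{183 \frac{1}{79 + s}}{9} = - \frac{61}{3 \left(79 + s\right)}$)
$\frac{h{\left(- \frac{36}{81} + \frac{17}{-5},-141 \right)}}{45932} + \frac{l{\left(138 \right)}}{-26705} = \frac{\left(-61\right) \frac{1}{237 + 3 \left(- \frac{36}{81} + \frac{17}{-5}\right)}}{45932} + \frac{\sqrt{2} \sqrt{138}}{-26705} = - \frac{61}{237 + 3 \left(\left(-36\right) \frac{1}{81} + 17 \left(- \frac{1}{5}\right)\right)} \frac{1}{45932} + 2 \sqrt{69} \left(- \frac{1}{26705}\right) = - \frac{61}{237 + 3 \left(- \frac{4}{9} - \frac{17}{5}\right)} \frac{1}{45932} - \frac{2 \sqrt{69}}{26705} = - \frac{61}{237 + 3 \left(- \frac{173}{45}\right)} \frac{1}{45932} - \frac{2 \sqrt{69}}{26705} = - \frac{61}{237 - \frac{173}{15}} \cdot \frac{1}{45932} - \frac{2 \sqrt{69}}{26705} = - \frac{61}{\frac{3382}{15}} \cdot \frac{1}{45932} - \frac{2 \sqrt{69}}{26705} = \left(-61\right) \frac{15}{3382} \cdot \frac{1}{45932} - \frac{2 \sqrt{69}}{26705} = \left(- \frac{915}{3382}\right) \frac{1}{45932} - \frac{2 \sqrt{69}}{26705} = - \frac{915}{155342024} - \frac{2 \sqrt{69}}{26705}$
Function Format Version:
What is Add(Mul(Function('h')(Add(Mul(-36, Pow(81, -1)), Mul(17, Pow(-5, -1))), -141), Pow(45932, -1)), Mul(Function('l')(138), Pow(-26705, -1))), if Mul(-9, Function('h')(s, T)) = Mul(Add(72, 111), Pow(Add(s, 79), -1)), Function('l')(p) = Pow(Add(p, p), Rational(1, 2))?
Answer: Add(Rational(-915, 155342024), Mul(Rational(-2, 26705), Pow(69, Rational(1, 2)))) ≈ -0.00062799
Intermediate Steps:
Function('l')(p) = Mul(Pow(2, Rational(1, 2)), Pow(p, Rational(1, 2))) (Function('l')(p) = Pow(Mul(2, p), Rational(1, 2)) = Mul(Pow(2, Rational(1, 2)), Pow(p, Rational(1, 2))))
Function('h')(s, T) = Mul(Rational(-61, 3), Pow(Add(79, s), -1)) (Function('h')(s, T) = Mul(Rational(-1, 9), Mul(Add(72, 111), Pow(Add(s, 79), -1))) = Mul(Rational(-1, 9), Mul(183, Pow(Add(79, s), -1))) = Mul(Rational(-61, 3), Pow(Add(79, s), -1)))
Add(Mul(Function('h')(Add(Mul(-36, Pow(81, -1)), Mul(17, Pow(-5, -1))), -141), Pow(45932, -1)), Mul(Function('l')(138), Pow(-26705, -1))) = Add(Mul(Mul(-61, Pow(Add(237, Mul(3, Add(Mul(-36, Pow(81, -1)), Mul(17, Pow(-5, -1))))), -1)), Pow(45932, -1)), Mul(Mul(Pow(2, Rational(1, 2)), Pow(138, Rational(1, 2))), Pow(-26705, -1))) = Add(Mul(Mul(-61, Pow(Add(237, Mul(3, Add(Mul(-36, Rational(1, 81)), Mul(17, Rational(-1, 5))))), -1)), Rational(1, 45932)), Mul(Mul(2, Pow(69, Rational(1, 2))), Rational(-1, 26705))) = Add(Mul(Mul(-61, Pow(Add(237, Mul(3, Add(Rational(-4, 9), Rational(-17, 5)))), -1)), Rational(1, 45932)), Mul(Rational(-2, 26705), Pow(69, Rational(1, 2)))) = Add(Mul(Mul(-61, Pow(Add(237, Mul(3, Rational(-173, 45))), -1)), Rational(1, 45932)), Mul(Rational(-2, 26705), Pow(69, Rational(1, 2)))) = Add(Mul(Mul(-61, Pow(Add(237, Rational(-173, 15)), -1)), Rational(1, 45932)), Mul(Rational(-2, 26705), Pow(69, Rational(1, 2)))) = Add(Mul(Mul(-61, Pow(Rational(3382, 15), -1)), Rational(1, 45932)), Mul(Rational(-2, 26705), Pow(69, Rational(1, 2)))) = Add(Mul(Mul(-61, Rational(15, 3382)), Rational(1, 45932)), Mul(Rational(-2, 26705), Pow(69, Rational(1, 2)))) = Add(Mul(Rational(-915, 3382), Rational(1, 45932)), Mul(Rational(-2, 26705), Pow(69, Rational(1, 2)))) = Add(Rational(-915, 155342024), Mul(Rational(-2, 26705), Pow(69, Rational(1, 2))))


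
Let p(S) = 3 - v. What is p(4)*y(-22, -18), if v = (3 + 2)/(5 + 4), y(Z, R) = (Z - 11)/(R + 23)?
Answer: -242/15 ≈ -16.133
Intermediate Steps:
y(Z, R) = (-11 + Z)/(23 + R)
v = 5/9 ≈ 0.55556
p(S) = 22/9 (p(S) = 3 - 1*5/9 = 3 - 5/9 = 22/9)
p(4)*y(-22, -18) = 22*((-11 - 22)/(23 - 18))/9 = 22*(-33/5)/9 = 22*((1/5)*(-33))/9 = (22/9)*(-33/5) = -242/15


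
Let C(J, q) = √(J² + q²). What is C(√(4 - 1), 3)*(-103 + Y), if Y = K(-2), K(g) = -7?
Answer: -220*√3 ≈ -381.05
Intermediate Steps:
Y = -7
C(√(4 - 1), 3)*(-103 + Y) = √((√(4 - 1))² + 3²)*(-103 - 7) = √((√3)² + 9)*(-110) = √(3 + 9)*(-110) = √12*(-110) = (2*√3)*(-110) = -220*√3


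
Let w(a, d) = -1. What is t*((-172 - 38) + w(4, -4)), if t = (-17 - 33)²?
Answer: -527500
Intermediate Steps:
t = 2500 (t = (-50)² = 2500)
t*((-172 - 38) + w(4, -4)) = 2500*((-172 - 38) - 1) = 2500*(-210 - 1) = 2500*(-211) = -527500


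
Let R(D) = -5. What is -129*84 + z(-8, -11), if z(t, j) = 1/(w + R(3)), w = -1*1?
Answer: -65017/6 ≈ -10836.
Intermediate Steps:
w = -1
z(t, j) = -⅙ (z(t, j) = 1/(-1 - 5) = 1/(-6) = -⅙)
-129*84 + z(-8, -11) = -129*84 - ⅙ = -10836 - ⅙ = -65017/6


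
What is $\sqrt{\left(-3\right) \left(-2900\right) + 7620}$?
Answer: $8 \sqrt{255} \approx 127.75$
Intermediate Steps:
$\sqrt{\left(-3\right) \left(-2900\right) + 7620} = \sqrt{8700 + 7620} = \sqrt{16320} = 8 \sqrt{255}$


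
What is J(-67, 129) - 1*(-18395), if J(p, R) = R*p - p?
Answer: 9819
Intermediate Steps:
J(p, R) = -p + R*p
J(-67, 129) - 1*(-18395) = -67*(-1 + 129) - 1*(-18395) = -67*128 + 18395 = -8576 + 18395 = 9819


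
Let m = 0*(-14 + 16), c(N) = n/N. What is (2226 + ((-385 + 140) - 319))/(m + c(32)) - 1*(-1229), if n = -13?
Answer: -37207/13 ≈ -2862.1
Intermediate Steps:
c(N) = -13/N
m = 0 (m = 0*2 = 0)
(2226 + ((-385 + 140) - 319))/(m + c(32)) - 1*(-1229) = (2226 + ((-385 + 140) - 319))/(0 - 13/32) - 1*(-1229) = (2226 + (-245 - 319))/(0 - 13*1/32) + 1229 = (2226 - 564)/(0 - 13/32) + 1229 = 1662/(-13/32) + 1229 = 1662*(-32/13) + 1229 = -53184/13 + 1229 = -37207/13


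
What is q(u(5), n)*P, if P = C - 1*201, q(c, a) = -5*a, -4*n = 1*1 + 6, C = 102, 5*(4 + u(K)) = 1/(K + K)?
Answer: -3465/4 ≈ -866.25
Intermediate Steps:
u(K) = -4 + 1/(10*K) (u(K) = -4 + 1/(5*(K + K)) = -4 + 1/(5*((2*K))) = -4 + (1/(2*K))/5 = -4 + 1/(10*K))
n = -7/4 (n = -(1*1 + 6)/4 = -(1 + 6)/4 = -¼*7 = -7/4 ≈ -1.7500)
P = -99 (P = 102 - 1*201 = 102 - 201 = -99)
q(u(5), n)*P = -5*(-7/4)*(-99) = (35/4)*(-99) = -3465/4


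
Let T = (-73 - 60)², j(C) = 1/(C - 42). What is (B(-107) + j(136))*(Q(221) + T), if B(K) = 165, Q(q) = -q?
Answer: 135473074/47 ≈ 2.8824e+6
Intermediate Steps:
j(C) = 1/(-42 + C)
T = 17689 (T = (-133)² = 17689)
(B(-107) + j(136))*(Q(221) + T) = (165 + 1/(-42 + 136))*(-1*221 + 17689) = (165 + 1/94)*(-221 + 17689) = (165 + 1/94)*17468 = (15511/94)*17468 = 135473074/47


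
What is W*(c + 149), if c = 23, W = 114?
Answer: 19608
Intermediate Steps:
W*(c + 149) = 114*(23 + 149) = 114*172 = 19608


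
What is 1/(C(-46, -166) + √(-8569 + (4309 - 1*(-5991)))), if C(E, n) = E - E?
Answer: √1731/1731 ≈ 0.024035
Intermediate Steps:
C(E, n) = 0
1/(C(-46, -166) + √(-8569 + (4309 - 1*(-5991)))) = 1/(0 + √(-8569 + (4309 - 1*(-5991)))) = 1/(0 + √(-8569 + (4309 + 5991))) = 1/(0 + √(-8569 + 10300)) = 1/(0 + √1731) = 1/(√1731) = √1731/1731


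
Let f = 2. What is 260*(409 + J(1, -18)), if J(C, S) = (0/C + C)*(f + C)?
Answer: 107120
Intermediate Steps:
J(C, S) = C*(2 + C) (J(C, S) = (0/C + C)*(2 + C) = (0 + C)*(2 + C) = C*(2 + C))
260*(409 + J(1, -18)) = 260*(409 + 1*(2 + 1)) = 260*(409 + 1*3) = 260*(409 + 3) = 260*412 = 107120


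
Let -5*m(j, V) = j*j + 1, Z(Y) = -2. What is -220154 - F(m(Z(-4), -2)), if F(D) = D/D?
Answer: -220155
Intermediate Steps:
m(j, V) = -⅕ - j²/5 (m(j, V) = -(j*j + 1)/5 = -(j² + 1)/5 = -(1 + j²)/5 = -⅕ - j²/5)
F(D) = 1
-220154 - F(m(Z(-4), -2)) = -220154 - 1*1 = -220154 - 1 = -220155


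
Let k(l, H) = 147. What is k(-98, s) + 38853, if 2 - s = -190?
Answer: 39000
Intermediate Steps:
s = 192 (s = 2 - 1*(-190) = 2 + 190 = 192)
k(-98, s) + 38853 = 147 + 38853 = 39000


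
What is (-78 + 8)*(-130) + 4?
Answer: 9104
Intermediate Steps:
(-78 + 8)*(-130) + 4 = -70*(-130) + 4 = 9100 + 4 = 9104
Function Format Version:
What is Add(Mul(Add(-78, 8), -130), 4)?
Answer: 9104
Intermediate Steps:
Add(Mul(Add(-78, 8), -130), 4) = Add(Mul(-70, -130), 4) = Add(9100, 4) = 9104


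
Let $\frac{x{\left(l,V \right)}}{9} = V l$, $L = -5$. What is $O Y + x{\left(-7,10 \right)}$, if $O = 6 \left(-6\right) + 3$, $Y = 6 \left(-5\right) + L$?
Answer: $525$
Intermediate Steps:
$x{\left(l,V \right)} = 9 V l$
$Y = -35$ ($Y = 6 \left(-5\right) - 5 = -30 - 5 = -35$)
$O = -33$ ($O = -36 + 3 = -33$)
$O Y + x{\left(-7,10 \right)} = \left(-33\right) \left(-35\right) + 9 \cdot 10 \left(-7\right) = 1155 - 630 = 525$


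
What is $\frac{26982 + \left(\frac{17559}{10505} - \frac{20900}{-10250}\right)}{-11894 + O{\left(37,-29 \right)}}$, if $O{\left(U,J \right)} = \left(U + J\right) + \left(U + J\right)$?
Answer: $- \frac{11622880447}{5115913990} \approx -2.2719$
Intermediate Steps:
$O{\left(U,J \right)} = 2 J + 2 U$ ($O{\left(U,J \right)} = \left(J + U\right) + \left(J + U\right) = 2 J + 2 U$)
$\frac{26982 + \left(\frac{17559}{10505} - \frac{20900}{-10250}\right)}{-11894 + O{\left(37,-29 \right)}} = \frac{26982 + \left(\frac{17559}{10505} - \frac{20900}{-10250}\right)}{-11894 + \left(2 \left(-29\right) + 2 \cdot 37\right)} = \frac{26982 + \left(17559 \cdot \frac{1}{10505} - - \frac{418}{205}\right)}{-11894 + \left(-58 + 74\right)} = \frac{26982 + \left(\frac{17559}{10505} + \frac{418}{205}\right)}{-11894 + 16} = \frac{26982 + \frac{1598137}{430705}}{-11878} = \frac{11622880447}{430705} \left(- \frac{1}{11878}\right) = - \frac{11622880447}{5115913990}$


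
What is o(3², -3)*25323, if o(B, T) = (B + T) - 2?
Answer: 101292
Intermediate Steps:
o(B, T) = -2 + B + T
o(3², -3)*25323 = (-2 + 3² - 3)*25323 = (-2 + 9 - 3)*25323 = 4*25323 = 101292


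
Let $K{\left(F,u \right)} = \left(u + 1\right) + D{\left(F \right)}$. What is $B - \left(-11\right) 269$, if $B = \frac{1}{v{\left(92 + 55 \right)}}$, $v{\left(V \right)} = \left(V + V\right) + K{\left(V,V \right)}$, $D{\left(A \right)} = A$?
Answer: $\frac{1742852}{589} \approx 2959.0$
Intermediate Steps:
$K{\left(F,u \right)} = 1 + F + u$ ($K{\left(F,u \right)} = \left(u + 1\right) + F = \left(1 + u\right) + F = 1 + F + u$)
$v{\left(V \right)} = 1 + 4 V$ ($v{\left(V \right)} = \left(V + V\right) + \left(1 + V + V\right) = 2 V + \left(1 + 2 V\right) = 1 + 4 V$)
$B = \frac{1}{589}$ ($B = \frac{1}{1 + 4 \left(92 + 55\right)} = \frac{1}{1 + 4 \cdot 147} = \frac{1}{1 + 588} = \frac{1}{589} \approx 0.0016978$)
$B - \left(-11\right) 269 = \frac{1}{589} - \left(-11\right) 269 = \frac{1}{589} - -2959 = \frac{1}{589} + 2959 = \frac{1742852}{589}$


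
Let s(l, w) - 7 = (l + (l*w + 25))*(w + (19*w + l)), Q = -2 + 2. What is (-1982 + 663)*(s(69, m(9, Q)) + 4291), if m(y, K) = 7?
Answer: -164731229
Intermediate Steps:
Q = 0
s(l, w) = 7 + (l + 20*w)*(25 + l + l*w) (s(l, w) = 7 + (l + (l*w + 25))*(w + (19*w + l)) = 7 + (l + (25 + l*w))*(w + (l + 19*w)) = 7 + (25 + l + l*w)*(l + 20*w) = 7 + (l + 20*w)*(25 + l + l*w))
(-1982 + 663)*(s(69, m(9, Q)) + 4291) = (-1982 + 663)*((7 + 69² + 25*69 + 500*7 + 7*69² + 20*69*7 + 20*69*7²) + 4291) = -1319*((7 + 4761 + 1725 + 3500 + 7*4761 + 9660 + 20*69*49) + 4291) = -1319*((7 + 4761 + 1725 + 3500 + 33327 + 9660 + 67620) + 4291) = -1319*(120600 + 4291) = -1319*124891 = -164731229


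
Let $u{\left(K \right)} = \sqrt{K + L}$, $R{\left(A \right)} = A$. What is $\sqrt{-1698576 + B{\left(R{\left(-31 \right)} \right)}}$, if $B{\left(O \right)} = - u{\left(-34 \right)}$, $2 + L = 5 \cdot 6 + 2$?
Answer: $\sqrt{-1698576 - 2 i} \approx 0.0007 - 1303.3 i$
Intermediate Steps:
$L = 30$ ($L = -2 + \left(5 \cdot 6 + 2\right) = -2 + \left(30 + 2\right) = -2 + 32 = 30$)
$u{\left(K \right)} = \sqrt{30 + K}$ ($u{\left(K \right)} = \sqrt{K + 30} = \sqrt{30 + K}$)
$B{\left(O \right)} = - 2 i$ ($B{\left(O \right)} = - \sqrt{30 - 34} = - \sqrt{-4} = - 2 i$)
$\sqrt{-1698576 + B{\left(R{\left(-31 \right)} \right)}} = \sqrt{-1698576 - 2 i}$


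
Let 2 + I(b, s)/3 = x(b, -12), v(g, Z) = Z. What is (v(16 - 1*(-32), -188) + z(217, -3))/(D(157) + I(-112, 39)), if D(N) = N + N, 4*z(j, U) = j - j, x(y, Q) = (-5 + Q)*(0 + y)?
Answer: -47/1505 ≈ -0.031229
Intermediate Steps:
x(y, Q) = y*(-5 + Q) (x(y, Q) = (-5 + Q)*y = y*(-5 + Q))
I(b, s) = -6 - 51*b (I(b, s) = -6 + 3*(b*(-5 - 12)) = -6 + 3*(b*(-17)) = -6 + 3*(-17*b) = -6 - 51*b)
z(j, U) = 0 (z(j, U) = (j - j)/4 = (¼)*0 = 0)
D(N) = 2*N
(v(16 - 1*(-32), -188) + z(217, -3))/(D(157) + I(-112, 39)) = (-188 + 0)/(2*157 + (-6 - 51*(-112))) = -188/(314 + (-6 + 5712)) = -188/(314 + 5706) = -188/6020 = -188*1/6020 = -47/1505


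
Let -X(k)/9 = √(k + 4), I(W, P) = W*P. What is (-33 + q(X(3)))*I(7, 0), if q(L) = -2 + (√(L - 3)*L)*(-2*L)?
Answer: 0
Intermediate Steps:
I(W, P) = P*W
X(k) = -9*√(4 + k) (X(k) = -9*√(k + 4) = -9*√(4 + k))
q(L) = -2 - 2*L²*√(-3 + L) (q(L) = -2 + (√(-3 + L)*L)*(-2*L) = -2 + (L*√(-3 + L))*(-2*L) = -2 - 2*L²*√(-3 + L))
(-33 + q(X(3)))*I(7, 0) = (-33 + (-2 - 2*(-9*√(4 + 3))²*√(-3 - 9*√(4 + 3))))*(0*7) = (-33 + (-2 - 2*(-9*√7)²*√(-3 - 9*√7)))*0 = (-33 + (-2 - 2*567*√(-3 - 9*√7)))*0 = (-33 + (-2 - 1134*√(-3 - 9*√7)))*0 = (-35 - 1134*√(-3 - 9*√7))*0 = 0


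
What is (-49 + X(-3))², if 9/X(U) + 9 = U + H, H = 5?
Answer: 123904/49 ≈ 2528.7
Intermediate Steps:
X(U) = 9/(-4 + U) (X(U) = 9/(-9 + (U + 5)) = 9/(-9 + (5 + U)) = 9/(-4 + U))
(-49 + X(-3))² = (-49 + 9/(-4 - 3))² = (-49 + 9/(-7))² = (-49 + 9*(-⅐))² = (-49 - 9/7)² = (-352/7)² = 123904/49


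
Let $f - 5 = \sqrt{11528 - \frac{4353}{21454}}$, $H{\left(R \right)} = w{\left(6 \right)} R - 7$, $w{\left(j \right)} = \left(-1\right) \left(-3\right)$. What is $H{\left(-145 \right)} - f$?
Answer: $-447 - \frac{\sqrt{5305946619986}}{21454} \approx -554.37$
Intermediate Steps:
$w{\left(j \right)} = 3$
$H{\left(R \right)} = -7 + 3 R$ ($H{\left(R \right)} = 3 R - 7 = -7 + 3 R$)
$f = 5 + \frac{\sqrt{5305946619986}}{21454}$ ($f = 5 + \sqrt{11528 - \frac{4353}{21454}} = 5 + \sqrt{\frac{247317359}{21454}} = 5 + \frac{\sqrt{5305946619986}}{21454} \approx 112.37$)
$H{\left(-145 \right)} - f = \left(-7 + 3 \left(-145\right)\right) - \left(5 + \frac{\sqrt{5305946619986}}{21454}\right) = \left(-7 - 435\right) - \left(5 + \frac{\sqrt{5305946619986}}{21454}\right) = -442 - \left(5 + \frac{\sqrt{5305946619986}}{21454}\right) = -447 - \frac{\sqrt{5305946619986}}{21454}$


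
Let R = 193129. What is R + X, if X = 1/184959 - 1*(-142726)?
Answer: 62119404946/184959 ≈ 3.3586e+5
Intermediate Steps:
X = 26398458235/184959 (X = 1/184959 + 142726 = 26398458235/184959 ≈ 1.4273e+5)
R + X = 193129 + 26398458235/184959 = 62119404946/184959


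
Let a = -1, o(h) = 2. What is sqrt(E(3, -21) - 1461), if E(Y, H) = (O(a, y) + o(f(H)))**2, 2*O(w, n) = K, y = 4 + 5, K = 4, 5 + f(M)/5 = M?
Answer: 17*I*sqrt(5) ≈ 38.013*I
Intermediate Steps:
f(M) = -25 + 5*M
y = 9
O(w, n) = 2 (O(w, n) = (1/2)*4 = 2)
E(Y, H) = 16 (E(Y, H) = (2 + 2)**2 = 4**2 = 16)
sqrt(E(3, -21) - 1461) = sqrt(16 - 1461) = sqrt(-1445) = 17*I*sqrt(5)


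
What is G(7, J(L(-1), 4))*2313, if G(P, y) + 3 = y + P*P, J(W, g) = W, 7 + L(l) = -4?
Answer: 80955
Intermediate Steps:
L(l) = -11 (L(l) = -7 - 4 = -11)
G(P, y) = -3 + y + P² (G(P, y) = -3 + (y + P*P) = -3 + (y + P²) = -3 + y + P²)
G(7, J(L(-1), 4))*2313 = (-3 - 11 + 7²)*2313 = (-3 - 11 + 49)*2313 = 35*2313 = 80955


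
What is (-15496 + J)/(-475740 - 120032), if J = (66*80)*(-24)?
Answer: 35554/148943 ≈ 0.23871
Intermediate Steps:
J = -126720 (J = 5280*(-24) = -126720)
(-15496 + J)/(-475740 - 120032) = (-15496 - 126720)/(-475740 - 120032) = -142216/(-595772) = -142216*(-1/595772) = 35554/148943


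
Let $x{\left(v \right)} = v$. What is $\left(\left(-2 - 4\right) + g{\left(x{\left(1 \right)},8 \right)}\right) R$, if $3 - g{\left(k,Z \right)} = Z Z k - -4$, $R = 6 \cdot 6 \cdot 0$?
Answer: $0$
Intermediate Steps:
$R = 0$ ($R = 36 \cdot 0 = 0$)
$g{\left(k,Z \right)} = -1 - k Z^{2}$ ($g{\left(k,Z \right)} = 3 - \left(Z Z k - -4\right) = 3 - \left(k Z^{2} + 4\right) = 3 - \left(4 + k Z^{2}\right) = -1 - k Z^{2}$)
$\left(\left(-2 - 4\right) + g{\left(x{\left(1 \right)},8 \right)}\right) R = \left(\left(-2 - 4\right) - \left(1 + 1 \cdot 8^{2}\right)\right) 0 = \left(\left(-2 - 4\right) - \left(1 + 1 \cdot 64\right)\right) 0 = \left(-6 - 65\right) 0 = \left(-71\right) 0 = 0$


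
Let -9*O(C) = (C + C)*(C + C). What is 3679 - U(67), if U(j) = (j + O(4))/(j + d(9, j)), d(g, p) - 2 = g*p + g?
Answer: 22548052/6129 ≈ 3678.9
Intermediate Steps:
d(g, p) = 2 + g + g*p (d(g, p) = 2 + (g*p + g) = 2 + (g + g*p) = 2 + g + g*p)
O(C) = -4*C**2/9 (O(C) = -(C + C)*(C + C)/9 = -2*C*2*C/9 = -4*C**2/9)
U(j) = (-64/9 + j)/(11 + 10*j) (U(j) = (j - 4/9*4**2)/(j + (2 + 9 + 9*j)) = (j - 4/9*16)/(j + (11 + 9*j)) = (j - 64/9)/(11 + 10*j) = (-64/9 + j)/(11 + 10*j))
3679 - U(67) = 3679 - (-64 + 9*67)/(9*(11 + 10*67)) = 3679 - (-64 + 603)/(9*(11 + 670)) = 3679 - 539/(9*681) = 3679 - 1*539/6129 = 3679 - 539/6129 = 22548052/6129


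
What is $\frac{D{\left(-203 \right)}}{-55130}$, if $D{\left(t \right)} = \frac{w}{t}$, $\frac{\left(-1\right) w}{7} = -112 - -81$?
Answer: $\frac{31}{1598770} \approx 1.939 \cdot 10^{-5}$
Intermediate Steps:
$w = 217$ ($w = - 7 \left(-112 - -81\right) = - 7 \left(-112 + 81\right) = \left(-7\right) \left(-31\right) = 217$)
$D{\left(t \right)} = \frac{217}{t}$
$\frac{D{\left(-203 \right)}}{-55130} = \frac{217 \frac{1}{-203}}{-55130} = 217 \left(- \frac{1}{203}\right) \left(- \frac{1}{55130}\right) = \left(- \frac{31}{29}\right) \left(- \frac{1}{55130}\right) = \frac{31}{1598770}$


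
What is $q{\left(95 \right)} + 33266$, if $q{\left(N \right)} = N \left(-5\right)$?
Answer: $32791$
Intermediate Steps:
$q{\left(N \right)} = - 5 N$
$q{\left(95 \right)} + 33266 = \left(-5\right) 95 + 33266 = -475 + 33266 = 32791$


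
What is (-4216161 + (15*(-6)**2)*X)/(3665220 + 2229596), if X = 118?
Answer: -4152441/5894816 ≈ -0.70442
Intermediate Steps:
(-4216161 + (15*(-6)**2)*X)/(3665220 + 2229596) = (-4216161 + (15*(-6)**2)*118)/(3665220 + 2229596) = (-4216161 + (15*36)*118)/5894816 = (-4216161 + 540*118)*(1/5894816) = (-4216161 + 63720)*(1/5894816) = -4152441*1/5894816 = -4152441/5894816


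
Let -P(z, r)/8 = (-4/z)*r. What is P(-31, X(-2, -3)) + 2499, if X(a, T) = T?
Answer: 77565/31 ≈ 2502.1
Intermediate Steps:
P(z, r) = 32*r/z (P(z, r) = -8*(-4/z)*r = -(-32)*r/z = 32*r/z)
P(-31, X(-2, -3)) + 2499 = 32*(-3)/(-31) + 2499 = 32*(-3)*(-1/31) + 2499 = 96/31 + 2499 = 77565/31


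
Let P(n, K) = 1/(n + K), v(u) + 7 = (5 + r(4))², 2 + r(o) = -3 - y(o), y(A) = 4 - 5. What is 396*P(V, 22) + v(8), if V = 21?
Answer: 138/43 ≈ 3.2093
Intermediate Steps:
y(A) = -1
r(o) = -4 (r(o) = -2 + (-3 - 1*(-1)) = -2 + (-3 + 1) = -2 - 2 = -4)
v(u) = -6 (v(u) = -7 + (5 - 4)² = -7 + 1² = -7 + 1 = -6)
P(n, K) = 1/(K + n)
396*P(V, 22) + v(8) = 396/(22 + 21) - 6 = 396/43 - 6 = 138/43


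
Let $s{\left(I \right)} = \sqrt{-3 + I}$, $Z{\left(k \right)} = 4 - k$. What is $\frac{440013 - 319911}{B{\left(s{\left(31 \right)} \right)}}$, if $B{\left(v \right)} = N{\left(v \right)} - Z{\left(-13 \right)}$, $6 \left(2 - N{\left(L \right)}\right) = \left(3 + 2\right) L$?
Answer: $- \frac{43821}{5} + \frac{4869 \sqrt{7}}{5} \approx -6187.8$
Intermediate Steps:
$N{\left(L \right)} = 2 - \frac{5 L}{6}$ ($N{\left(L \right)} = 2 - \frac{\left(3 + 2\right) L}{6} = 2 - \frac{5 L}{6}$)
$B{\left(v \right)} = -15 - \frac{5 v}{6}$ ($B{\left(v \right)} = \left(2 - \frac{5 v}{6}\right) - \left(4 - -13\right) = \left(2 - \frac{5 v}{6}\right) - \left(4 + 13\right) = \left(2 - \frac{5 v}{6}\right) - 17 = -15 - \frac{5 v}{6}$)
$\frac{440013 - 319911}{B{\left(s{\left(31 \right)} \right)}} = \frac{440013 - 319911}{-15 - \frac{5 \sqrt{-3 + 31}}{6}} = \frac{440013 - 319911}{-15 - \frac{5 \sqrt{28}}{6}} = \frac{120102}{-15 - \frac{5 \cdot 2 \sqrt{7}}{6}} = \frac{120102}{-15 - \frac{5 \sqrt{7}}{3}}$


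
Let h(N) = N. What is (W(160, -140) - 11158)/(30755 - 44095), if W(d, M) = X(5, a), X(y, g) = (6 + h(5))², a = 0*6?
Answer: 11037/13340 ≈ 0.82736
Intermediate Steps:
a = 0
X(y, g) = 121 (X(y, g) = (6 + 5)² = 11² = 121)
W(d, M) = 121
(W(160, -140) - 11158)/(30755 - 44095) = (121 - 11158)/(30755 - 44095) = -11037/(-13340) = -11037*(-1/13340) = 11037/13340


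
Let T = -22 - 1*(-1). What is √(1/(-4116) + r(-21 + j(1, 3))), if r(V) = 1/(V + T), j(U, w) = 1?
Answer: I*√3579177/12054 ≈ 0.15695*I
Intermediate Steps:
T = -21 (T = -22 + 1 = -21)
r(V) = 1/(-21 + V) (r(V) = 1/(V - 21) = 1/(-21 + V))
√(1/(-4116) + r(-21 + j(1, 3))) = √(1/(-4116) + 1/(-21 + (-21 + 1))) = √(-1/4116 + 1/(-21 - 20)) = √(-1/4116 + 1/(-41)) = √(-1/4116 - 1/41) = √(-4157/168756) = I*√3579177/12054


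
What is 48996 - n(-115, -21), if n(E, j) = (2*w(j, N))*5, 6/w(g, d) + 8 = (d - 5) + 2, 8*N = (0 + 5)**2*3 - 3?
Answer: 49026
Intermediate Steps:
N = 9 (N = ((0 + 5)**2*3 - 3)/8 = (5**2*3 - 3)/8 = (25*3 - 3)/8 = (75 - 3)/8 = (1/8)*72 = 9)
w(g, d) = 6/(-11 + d) (w(g, d) = 6/(-8 + ((d - 5) + 2)) = 6/(-8 + ((-5 + d) + 2)) = 6/(-8 + (-3 + d)) = 6/(-11 + d))
n(E, j) = -30 (n(E, j) = (2*(6/(-11 + 9)))*5 = (2*(6/(-2)))*5 = (2*(6*(-1/2)))*5 = (2*(-3))*5 = -6*5 = -30)
48996 - n(-115, -21) = 48996 - 1*(-30) = 48996 + 30 = 49026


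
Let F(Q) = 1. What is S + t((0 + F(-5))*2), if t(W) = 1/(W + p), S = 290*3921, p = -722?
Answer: 818704799/720 ≈ 1.1371e+6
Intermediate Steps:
S = 1137090
t(W) = 1/(-722 + W) (t(W) = 1/(W - 722) = 1/(-722 + W))
S + t((0 + F(-5))*2) = 1137090 + 1/(-722 + (0 + 1)*2) = 1137090 + 1/(-722 + 1*2) = 1137090 + 1/(-722 + 2) = 1137090 + 1/(-720) = 1137090 - 1/720 = 818704799/720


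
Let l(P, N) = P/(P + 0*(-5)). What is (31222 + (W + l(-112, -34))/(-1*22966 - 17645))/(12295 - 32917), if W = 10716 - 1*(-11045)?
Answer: -211322480/139580007 ≈ -1.5140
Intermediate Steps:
l(P, N) = 1 (l(P, N) = P/(P + 0) = P/P = 1)
W = 21761 (W = 10716 + 11045 = 21761)
(31222 + (W + l(-112, -34))/(-1*22966 - 17645))/(12295 - 32917) = (31222 + (21761 + 1)/(-1*22966 - 17645))/(12295 - 32917) = (31222 + 21762/(-22966 - 17645))/(-20622) = (31222 + 21762/(-40611))*(-1/20622) = (31222 + 21762*(-1/40611))*(-1/20622) = (31222 - 7254/13537)*(-1/20622) = (422644960/13537)*(-1/20622) = -211322480/139580007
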